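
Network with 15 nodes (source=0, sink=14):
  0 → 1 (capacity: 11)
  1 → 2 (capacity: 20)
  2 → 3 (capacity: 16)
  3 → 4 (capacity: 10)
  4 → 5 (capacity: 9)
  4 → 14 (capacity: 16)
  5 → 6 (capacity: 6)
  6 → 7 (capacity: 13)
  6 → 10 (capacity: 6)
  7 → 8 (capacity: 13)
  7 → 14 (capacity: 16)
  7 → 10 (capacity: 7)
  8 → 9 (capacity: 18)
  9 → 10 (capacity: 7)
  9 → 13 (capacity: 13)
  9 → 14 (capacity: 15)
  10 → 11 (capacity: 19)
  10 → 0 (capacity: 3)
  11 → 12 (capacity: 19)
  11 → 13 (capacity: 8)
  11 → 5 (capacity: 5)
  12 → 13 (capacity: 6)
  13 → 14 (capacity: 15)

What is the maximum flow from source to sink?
Maximum flow = 10

Max flow: 10

Flow assignment:
  0 → 1: 10/11
  1 → 2: 10/20
  2 → 3: 10/16
  3 → 4: 10/10
  4 → 14: 10/16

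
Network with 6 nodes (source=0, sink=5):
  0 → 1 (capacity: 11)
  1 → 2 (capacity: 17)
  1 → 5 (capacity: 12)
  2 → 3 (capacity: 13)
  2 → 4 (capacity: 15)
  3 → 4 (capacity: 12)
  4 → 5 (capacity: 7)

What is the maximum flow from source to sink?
Maximum flow = 11

Max flow: 11

Flow assignment:
  0 → 1: 11/11
  1 → 5: 11/12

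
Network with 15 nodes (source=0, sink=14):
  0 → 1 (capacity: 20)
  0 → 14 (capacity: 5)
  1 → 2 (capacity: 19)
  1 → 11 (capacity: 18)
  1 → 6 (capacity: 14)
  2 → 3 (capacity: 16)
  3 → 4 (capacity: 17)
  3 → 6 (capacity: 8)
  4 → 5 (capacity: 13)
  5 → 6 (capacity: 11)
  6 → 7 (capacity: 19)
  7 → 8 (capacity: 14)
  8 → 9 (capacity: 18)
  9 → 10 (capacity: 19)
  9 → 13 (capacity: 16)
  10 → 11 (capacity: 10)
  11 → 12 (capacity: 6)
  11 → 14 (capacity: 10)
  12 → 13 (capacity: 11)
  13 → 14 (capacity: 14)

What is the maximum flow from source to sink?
Maximum flow = 25

Max flow: 25

Flow assignment:
  0 → 1: 20/20
  0 → 14: 5/5
  1 → 11: 16/18
  1 → 6: 4/14
  6 → 7: 4/19
  7 → 8: 4/14
  8 → 9: 4/18
  9 → 13: 4/16
  11 → 12: 6/6
  11 → 14: 10/10
  12 → 13: 6/11
  13 → 14: 10/14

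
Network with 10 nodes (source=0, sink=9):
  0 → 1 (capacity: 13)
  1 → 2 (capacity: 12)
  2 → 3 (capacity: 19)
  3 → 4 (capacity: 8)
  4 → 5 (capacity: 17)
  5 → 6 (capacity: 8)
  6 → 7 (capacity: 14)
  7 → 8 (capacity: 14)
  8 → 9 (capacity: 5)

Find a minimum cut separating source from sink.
Min cut value = 5, edges: (8,9)

Min cut value: 5
Partition: S = [0, 1, 2, 3, 4, 5, 6, 7, 8], T = [9]
Cut edges: (8,9)

By max-flow min-cut theorem, max flow = min cut = 5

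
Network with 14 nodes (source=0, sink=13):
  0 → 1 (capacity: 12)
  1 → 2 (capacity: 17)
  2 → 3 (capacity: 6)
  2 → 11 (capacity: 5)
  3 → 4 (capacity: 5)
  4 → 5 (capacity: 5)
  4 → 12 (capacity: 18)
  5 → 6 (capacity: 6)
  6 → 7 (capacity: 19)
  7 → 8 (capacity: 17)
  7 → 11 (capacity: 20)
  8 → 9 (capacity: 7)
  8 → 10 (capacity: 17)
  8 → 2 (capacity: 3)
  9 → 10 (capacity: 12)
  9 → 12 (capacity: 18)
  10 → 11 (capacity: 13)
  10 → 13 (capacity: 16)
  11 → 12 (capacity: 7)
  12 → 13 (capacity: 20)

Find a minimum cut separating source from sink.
Min cut value = 10, edges: (2,11), (3,4)

Min cut value: 10
Partition: S = [0, 1, 2, 3], T = [4, 5, 6, 7, 8, 9, 10, 11, 12, 13]
Cut edges: (2,11), (3,4)

By max-flow min-cut theorem, max flow = min cut = 10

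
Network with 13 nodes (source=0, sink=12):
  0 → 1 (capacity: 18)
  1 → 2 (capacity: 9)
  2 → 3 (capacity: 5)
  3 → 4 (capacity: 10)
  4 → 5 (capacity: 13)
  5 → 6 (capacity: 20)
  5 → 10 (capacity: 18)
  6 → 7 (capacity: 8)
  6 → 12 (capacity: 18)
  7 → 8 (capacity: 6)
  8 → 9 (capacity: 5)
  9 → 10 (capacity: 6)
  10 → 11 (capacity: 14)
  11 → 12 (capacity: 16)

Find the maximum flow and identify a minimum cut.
Max flow = 5, Min cut edges: (2,3)

Maximum flow: 5
Minimum cut: (2,3)
Partition: S = [0, 1, 2], T = [3, 4, 5, 6, 7, 8, 9, 10, 11, 12]

Max-flow min-cut theorem verified: both equal 5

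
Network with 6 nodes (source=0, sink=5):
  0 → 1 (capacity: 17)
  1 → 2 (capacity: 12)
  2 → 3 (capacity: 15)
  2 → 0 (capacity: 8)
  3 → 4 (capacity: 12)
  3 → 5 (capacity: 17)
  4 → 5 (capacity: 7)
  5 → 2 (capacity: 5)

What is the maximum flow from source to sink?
Maximum flow = 12

Max flow: 12

Flow assignment:
  0 → 1: 12/17
  1 → 2: 12/12
  2 → 3: 12/15
  3 → 5: 12/17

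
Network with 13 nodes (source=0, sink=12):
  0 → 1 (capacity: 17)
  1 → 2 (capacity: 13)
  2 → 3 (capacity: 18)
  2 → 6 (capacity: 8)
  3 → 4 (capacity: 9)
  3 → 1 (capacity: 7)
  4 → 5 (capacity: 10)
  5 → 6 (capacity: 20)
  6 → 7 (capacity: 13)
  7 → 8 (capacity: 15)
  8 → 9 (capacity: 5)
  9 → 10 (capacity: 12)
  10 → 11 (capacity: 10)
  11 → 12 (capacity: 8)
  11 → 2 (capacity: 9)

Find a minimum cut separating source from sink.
Min cut value = 5, edges: (8,9)

Min cut value: 5
Partition: S = [0, 1, 2, 3, 4, 5, 6, 7, 8], T = [9, 10, 11, 12]
Cut edges: (8,9)

By max-flow min-cut theorem, max flow = min cut = 5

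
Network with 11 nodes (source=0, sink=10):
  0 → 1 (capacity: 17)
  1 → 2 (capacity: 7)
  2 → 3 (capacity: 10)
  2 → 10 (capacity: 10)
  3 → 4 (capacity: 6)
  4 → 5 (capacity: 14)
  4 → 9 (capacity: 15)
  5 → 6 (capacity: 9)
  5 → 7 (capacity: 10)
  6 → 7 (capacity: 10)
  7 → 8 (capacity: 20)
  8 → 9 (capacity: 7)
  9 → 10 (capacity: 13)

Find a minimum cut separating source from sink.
Min cut value = 7, edges: (1,2)

Min cut value: 7
Partition: S = [0, 1], T = [2, 3, 4, 5, 6, 7, 8, 9, 10]
Cut edges: (1,2)

By max-flow min-cut theorem, max flow = min cut = 7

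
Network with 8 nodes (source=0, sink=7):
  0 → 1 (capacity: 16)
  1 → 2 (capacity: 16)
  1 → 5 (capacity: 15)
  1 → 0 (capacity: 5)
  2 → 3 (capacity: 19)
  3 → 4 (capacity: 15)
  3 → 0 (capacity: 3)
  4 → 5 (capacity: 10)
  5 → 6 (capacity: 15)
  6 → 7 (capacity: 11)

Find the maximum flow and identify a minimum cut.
Max flow = 11, Min cut edges: (6,7)

Maximum flow: 11
Minimum cut: (6,7)
Partition: S = [0, 1, 2, 3, 4, 5, 6], T = [7]

Max-flow min-cut theorem verified: both equal 11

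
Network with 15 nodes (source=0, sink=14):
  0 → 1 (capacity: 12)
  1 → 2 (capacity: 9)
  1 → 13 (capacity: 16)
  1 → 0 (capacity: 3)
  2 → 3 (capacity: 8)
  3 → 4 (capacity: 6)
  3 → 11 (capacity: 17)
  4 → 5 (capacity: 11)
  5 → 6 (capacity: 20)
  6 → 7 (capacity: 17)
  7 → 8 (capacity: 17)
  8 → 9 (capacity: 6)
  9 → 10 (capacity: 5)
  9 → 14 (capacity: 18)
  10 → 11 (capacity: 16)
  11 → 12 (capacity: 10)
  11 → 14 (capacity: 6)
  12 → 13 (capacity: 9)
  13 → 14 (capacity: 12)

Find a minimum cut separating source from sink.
Min cut value = 12, edges: (0,1)

Min cut value: 12
Partition: S = [0], T = [1, 2, 3, 4, 5, 6, 7, 8, 9, 10, 11, 12, 13, 14]
Cut edges: (0,1)

By max-flow min-cut theorem, max flow = min cut = 12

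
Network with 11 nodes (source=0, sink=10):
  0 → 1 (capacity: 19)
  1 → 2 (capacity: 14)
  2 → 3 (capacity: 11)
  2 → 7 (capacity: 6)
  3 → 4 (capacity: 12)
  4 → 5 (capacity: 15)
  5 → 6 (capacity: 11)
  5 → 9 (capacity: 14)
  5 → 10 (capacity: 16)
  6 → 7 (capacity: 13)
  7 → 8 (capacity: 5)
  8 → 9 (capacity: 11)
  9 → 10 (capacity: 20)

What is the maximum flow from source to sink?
Maximum flow = 14

Max flow: 14

Flow assignment:
  0 → 1: 14/19
  1 → 2: 14/14
  2 → 3: 11/11
  2 → 7: 3/6
  3 → 4: 11/12
  4 → 5: 11/15
  5 → 10: 11/16
  7 → 8: 3/5
  8 → 9: 3/11
  9 → 10: 3/20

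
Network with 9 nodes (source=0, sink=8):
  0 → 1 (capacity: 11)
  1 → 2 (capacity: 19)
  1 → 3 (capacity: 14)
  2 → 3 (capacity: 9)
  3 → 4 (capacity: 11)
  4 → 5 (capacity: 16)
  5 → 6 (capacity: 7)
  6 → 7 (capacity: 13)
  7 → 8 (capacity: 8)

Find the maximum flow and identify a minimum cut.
Max flow = 7, Min cut edges: (5,6)

Maximum flow: 7
Minimum cut: (5,6)
Partition: S = [0, 1, 2, 3, 4, 5], T = [6, 7, 8]

Max-flow min-cut theorem verified: both equal 7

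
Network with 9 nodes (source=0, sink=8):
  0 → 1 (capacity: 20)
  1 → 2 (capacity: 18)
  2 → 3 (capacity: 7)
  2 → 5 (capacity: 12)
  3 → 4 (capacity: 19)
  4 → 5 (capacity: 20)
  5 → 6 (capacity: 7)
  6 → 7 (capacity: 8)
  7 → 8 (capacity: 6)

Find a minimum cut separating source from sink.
Min cut value = 6, edges: (7,8)

Min cut value: 6
Partition: S = [0, 1, 2, 3, 4, 5, 6, 7], T = [8]
Cut edges: (7,8)

By max-flow min-cut theorem, max flow = min cut = 6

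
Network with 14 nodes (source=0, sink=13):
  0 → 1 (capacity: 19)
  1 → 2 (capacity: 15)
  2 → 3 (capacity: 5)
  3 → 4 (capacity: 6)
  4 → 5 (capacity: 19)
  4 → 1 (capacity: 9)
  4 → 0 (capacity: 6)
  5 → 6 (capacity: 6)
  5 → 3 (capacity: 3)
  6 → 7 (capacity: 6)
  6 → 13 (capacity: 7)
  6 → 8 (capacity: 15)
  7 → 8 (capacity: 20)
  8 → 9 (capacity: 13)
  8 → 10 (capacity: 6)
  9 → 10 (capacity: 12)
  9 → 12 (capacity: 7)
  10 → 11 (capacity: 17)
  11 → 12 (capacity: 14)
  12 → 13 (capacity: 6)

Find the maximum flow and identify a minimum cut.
Max flow = 5, Min cut edges: (2,3)

Maximum flow: 5
Minimum cut: (2,3)
Partition: S = [0, 1, 2], T = [3, 4, 5, 6, 7, 8, 9, 10, 11, 12, 13]

Max-flow min-cut theorem verified: both equal 5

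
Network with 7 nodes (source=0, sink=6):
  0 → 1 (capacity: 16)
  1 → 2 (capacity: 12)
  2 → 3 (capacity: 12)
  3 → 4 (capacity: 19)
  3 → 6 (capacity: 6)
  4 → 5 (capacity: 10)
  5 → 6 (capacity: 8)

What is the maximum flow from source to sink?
Maximum flow = 12

Max flow: 12

Flow assignment:
  0 → 1: 12/16
  1 → 2: 12/12
  2 → 3: 12/12
  3 → 4: 6/19
  3 → 6: 6/6
  4 → 5: 6/10
  5 → 6: 6/8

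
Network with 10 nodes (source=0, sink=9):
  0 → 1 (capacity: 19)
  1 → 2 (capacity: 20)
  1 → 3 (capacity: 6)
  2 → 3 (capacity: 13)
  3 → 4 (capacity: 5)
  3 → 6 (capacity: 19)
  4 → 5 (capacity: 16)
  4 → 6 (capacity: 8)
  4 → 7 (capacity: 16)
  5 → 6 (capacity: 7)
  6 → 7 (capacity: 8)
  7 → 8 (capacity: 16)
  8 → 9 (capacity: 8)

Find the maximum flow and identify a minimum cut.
Max flow = 8, Min cut edges: (8,9)

Maximum flow: 8
Minimum cut: (8,9)
Partition: S = [0, 1, 2, 3, 4, 5, 6, 7, 8], T = [9]

Max-flow min-cut theorem verified: both equal 8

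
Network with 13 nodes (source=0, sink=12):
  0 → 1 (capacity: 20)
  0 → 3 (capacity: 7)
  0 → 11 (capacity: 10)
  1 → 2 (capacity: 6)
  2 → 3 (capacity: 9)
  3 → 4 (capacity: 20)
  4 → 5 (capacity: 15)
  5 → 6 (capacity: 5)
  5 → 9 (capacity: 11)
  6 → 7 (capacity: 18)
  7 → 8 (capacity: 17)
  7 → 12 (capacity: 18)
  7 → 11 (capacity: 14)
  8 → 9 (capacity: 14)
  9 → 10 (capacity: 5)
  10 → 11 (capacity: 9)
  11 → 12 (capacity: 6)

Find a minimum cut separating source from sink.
Min cut value = 11, edges: (5,6), (11,12)

Min cut value: 11
Partition: S = [0, 1, 2, 3, 4, 5, 8, 9, 10, 11], T = [6, 7, 12]
Cut edges: (5,6), (11,12)

By max-flow min-cut theorem, max flow = min cut = 11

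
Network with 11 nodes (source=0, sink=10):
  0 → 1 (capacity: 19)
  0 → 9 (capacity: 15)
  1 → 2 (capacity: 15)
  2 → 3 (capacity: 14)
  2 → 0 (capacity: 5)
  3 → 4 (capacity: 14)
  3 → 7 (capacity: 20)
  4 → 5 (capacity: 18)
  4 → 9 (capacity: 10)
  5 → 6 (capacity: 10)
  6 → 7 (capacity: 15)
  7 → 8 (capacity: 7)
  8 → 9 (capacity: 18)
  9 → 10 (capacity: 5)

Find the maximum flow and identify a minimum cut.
Max flow = 5, Min cut edges: (9,10)

Maximum flow: 5
Minimum cut: (9,10)
Partition: S = [0, 1, 2, 3, 4, 5, 6, 7, 8, 9], T = [10]

Max-flow min-cut theorem verified: both equal 5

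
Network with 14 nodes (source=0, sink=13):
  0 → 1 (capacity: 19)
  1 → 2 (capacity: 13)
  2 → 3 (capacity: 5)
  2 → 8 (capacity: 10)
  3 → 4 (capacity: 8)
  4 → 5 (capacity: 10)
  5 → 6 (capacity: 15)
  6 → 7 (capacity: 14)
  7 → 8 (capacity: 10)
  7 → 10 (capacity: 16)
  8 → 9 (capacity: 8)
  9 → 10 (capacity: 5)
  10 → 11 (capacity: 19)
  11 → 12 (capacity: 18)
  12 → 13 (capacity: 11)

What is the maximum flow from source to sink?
Maximum flow = 10

Max flow: 10

Flow assignment:
  0 → 1: 10/19
  1 → 2: 10/13
  2 → 3: 5/5
  2 → 8: 5/10
  3 → 4: 5/8
  4 → 5: 5/10
  5 → 6: 5/15
  6 → 7: 5/14
  7 → 10: 5/16
  8 → 9: 5/8
  9 → 10: 5/5
  10 → 11: 10/19
  11 → 12: 10/18
  12 → 13: 10/11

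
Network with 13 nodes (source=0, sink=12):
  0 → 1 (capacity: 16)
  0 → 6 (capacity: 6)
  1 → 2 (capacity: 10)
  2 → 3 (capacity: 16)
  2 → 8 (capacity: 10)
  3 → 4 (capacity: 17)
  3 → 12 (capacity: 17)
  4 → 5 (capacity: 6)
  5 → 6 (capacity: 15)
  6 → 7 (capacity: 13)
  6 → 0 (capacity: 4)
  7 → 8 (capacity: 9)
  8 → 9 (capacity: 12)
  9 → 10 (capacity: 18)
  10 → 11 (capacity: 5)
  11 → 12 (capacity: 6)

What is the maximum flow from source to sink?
Maximum flow = 15

Max flow: 15

Flow assignment:
  0 → 1: 10/16
  0 → 6: 5/6
  1 → 2: 10/10
  2 → 3: 10/16
  3 → 12: 10/17
  6 → 7: 5/13
  7 → 8: 5/9
  8 → 9: 5/12
  9 → 10: 5/18
  10 → 11: 5/5
  11 → 12: 5/6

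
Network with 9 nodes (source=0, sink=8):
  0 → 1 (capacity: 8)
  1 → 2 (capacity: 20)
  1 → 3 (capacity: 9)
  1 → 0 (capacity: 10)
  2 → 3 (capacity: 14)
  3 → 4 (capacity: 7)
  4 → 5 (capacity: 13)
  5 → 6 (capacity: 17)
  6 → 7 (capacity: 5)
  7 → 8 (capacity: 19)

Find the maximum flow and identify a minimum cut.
Max flow = 5, Min cut edges: (6,7)

Maximum flow: 5
Minimum cut: (6,7)
Partition: S = [0, 1, 2, 3, 4, 5, 6], T = [7, 8]

Max-flow min-cut theorem verified: both equal 5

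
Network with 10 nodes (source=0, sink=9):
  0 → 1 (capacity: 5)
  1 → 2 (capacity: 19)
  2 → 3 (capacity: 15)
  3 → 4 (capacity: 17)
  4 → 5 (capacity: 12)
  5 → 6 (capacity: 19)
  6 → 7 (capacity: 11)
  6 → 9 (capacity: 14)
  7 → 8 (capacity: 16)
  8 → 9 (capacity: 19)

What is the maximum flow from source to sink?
Maximum flow = 5

Max flow: 5

Flow assignment:
  0 → 1: 5/5
  1 → 2: 5/19
  2 → 3: 5/15
  3 → 4: 5/17
  4 → 5: 5/12
  5 → 6: 5/19
  6 → 9: 5/14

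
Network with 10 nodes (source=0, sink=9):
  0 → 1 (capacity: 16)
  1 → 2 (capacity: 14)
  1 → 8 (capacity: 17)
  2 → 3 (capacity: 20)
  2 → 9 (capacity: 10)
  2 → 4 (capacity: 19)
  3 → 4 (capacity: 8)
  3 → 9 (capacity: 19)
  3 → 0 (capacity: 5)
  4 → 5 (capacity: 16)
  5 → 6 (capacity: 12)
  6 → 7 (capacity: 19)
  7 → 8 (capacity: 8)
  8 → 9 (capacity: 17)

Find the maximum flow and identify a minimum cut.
Max flow = 16, Min cut edges: (0,1)

Maximum flow: 16
Minimum cut: (0,1)
Partition: S = [0], T = [1, 2, 3, 4, 5, 6, 7, 8, 9]

Max-flow min-cut theorem verified: both equal 16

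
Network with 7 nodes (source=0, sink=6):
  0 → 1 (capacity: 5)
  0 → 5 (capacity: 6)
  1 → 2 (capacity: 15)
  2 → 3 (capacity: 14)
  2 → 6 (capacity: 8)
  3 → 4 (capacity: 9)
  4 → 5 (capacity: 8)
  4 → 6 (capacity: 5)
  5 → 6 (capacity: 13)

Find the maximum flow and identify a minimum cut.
Max flow = 11, Min cut edges: (0,1), (0,5)

Maximum flow: 11
Minimum cut: (0,1), (0,5)
Partition: S = [0], T = [1, 2, 3, 4, 5, 6]

Max-flow min-cut theorem verified: both equal 11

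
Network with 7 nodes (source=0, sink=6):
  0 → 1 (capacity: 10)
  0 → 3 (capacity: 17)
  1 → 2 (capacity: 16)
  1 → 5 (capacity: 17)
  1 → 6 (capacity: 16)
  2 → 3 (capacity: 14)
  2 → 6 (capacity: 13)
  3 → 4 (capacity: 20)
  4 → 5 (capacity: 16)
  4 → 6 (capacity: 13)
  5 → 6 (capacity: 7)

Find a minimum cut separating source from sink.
Min cut value = 27, edges: (0,1), (0,3)

Min cut value: 27
Partition: S = [0], T = [1, 2, 3, 4, 5, 6]
Cut edges: (0,1), (0,3)

By max-flow min-cut theorem, max flow = min cut = 27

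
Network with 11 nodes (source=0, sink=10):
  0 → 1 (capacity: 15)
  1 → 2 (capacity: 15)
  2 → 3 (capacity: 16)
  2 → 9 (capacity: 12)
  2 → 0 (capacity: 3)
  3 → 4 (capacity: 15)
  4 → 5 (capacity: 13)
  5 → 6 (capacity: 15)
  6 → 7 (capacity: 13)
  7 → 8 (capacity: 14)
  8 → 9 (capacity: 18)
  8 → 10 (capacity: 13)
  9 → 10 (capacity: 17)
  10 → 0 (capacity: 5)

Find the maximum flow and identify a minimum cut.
Max flow = 15, Min cut edges: (1,2)

Maximum flow: 15
Minimum cut: (1,2)
Partition: S = [0, 1], T = [2, 3, 4, 5, 6, 7, 8, 9, 10]

Max-flow min-cut theorem verified: both equal 15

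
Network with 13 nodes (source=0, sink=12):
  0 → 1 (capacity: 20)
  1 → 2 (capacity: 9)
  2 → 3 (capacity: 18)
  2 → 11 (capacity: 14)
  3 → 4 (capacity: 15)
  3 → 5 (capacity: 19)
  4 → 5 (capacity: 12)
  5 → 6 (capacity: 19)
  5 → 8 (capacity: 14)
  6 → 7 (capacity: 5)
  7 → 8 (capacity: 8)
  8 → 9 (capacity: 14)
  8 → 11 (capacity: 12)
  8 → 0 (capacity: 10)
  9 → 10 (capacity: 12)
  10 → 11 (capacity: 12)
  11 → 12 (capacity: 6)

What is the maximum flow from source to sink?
Maximum flow = 6

Max flow: 6

Flow assignment:
  0 → 1: 6/20
  1 → 2: 6/9
  2 → 11: 6/14
  11 → 12: 6/6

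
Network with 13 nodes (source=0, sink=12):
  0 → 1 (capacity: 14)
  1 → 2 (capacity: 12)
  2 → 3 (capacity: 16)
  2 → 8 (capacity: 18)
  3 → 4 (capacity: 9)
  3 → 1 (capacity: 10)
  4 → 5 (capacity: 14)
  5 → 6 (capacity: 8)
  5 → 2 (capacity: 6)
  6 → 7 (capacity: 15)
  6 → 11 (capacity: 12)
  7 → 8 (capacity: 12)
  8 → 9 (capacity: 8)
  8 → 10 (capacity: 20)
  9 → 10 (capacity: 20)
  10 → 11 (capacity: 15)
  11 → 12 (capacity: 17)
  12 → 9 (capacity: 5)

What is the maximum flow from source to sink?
Maximum flow = 12

Max flow: 12

Flow assignment:
  0 → 1: 12/14
  1 → 2: 12/12
  2 → 8: 12/18
  8 → 10: 12/20
  10 → 11: 12/15
  11 → 12: 12/17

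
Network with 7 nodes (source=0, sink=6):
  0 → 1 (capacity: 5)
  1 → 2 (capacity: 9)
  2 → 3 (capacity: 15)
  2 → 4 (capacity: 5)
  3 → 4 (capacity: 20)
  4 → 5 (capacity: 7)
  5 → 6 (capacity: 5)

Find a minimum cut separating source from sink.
Min cut value = 5, edges: (5,6)

Min cut value: 5
Partition: S = [0, 1, 2, 3, 4, 5], T = [6]
Cut edges: (5,6)

By max-flow min-cut theorem, max flow = min cut = 5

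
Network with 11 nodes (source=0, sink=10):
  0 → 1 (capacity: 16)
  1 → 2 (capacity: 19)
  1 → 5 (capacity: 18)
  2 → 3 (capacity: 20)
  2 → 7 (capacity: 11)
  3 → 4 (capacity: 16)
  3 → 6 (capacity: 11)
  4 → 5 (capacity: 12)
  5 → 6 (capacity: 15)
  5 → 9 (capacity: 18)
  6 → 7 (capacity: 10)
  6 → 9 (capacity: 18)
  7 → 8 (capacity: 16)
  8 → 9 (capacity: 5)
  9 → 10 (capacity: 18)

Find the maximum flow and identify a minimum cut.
Max flow = 16, Min cut edges: (0,1)

Maximum flow: 16
Minimum cut: (0,1)
Partition: S = [0], T = [1, 2, 3, 4, 5, 6, 7, 8, 9, 10]

Max-flow min-cut theorem verified: both equal 16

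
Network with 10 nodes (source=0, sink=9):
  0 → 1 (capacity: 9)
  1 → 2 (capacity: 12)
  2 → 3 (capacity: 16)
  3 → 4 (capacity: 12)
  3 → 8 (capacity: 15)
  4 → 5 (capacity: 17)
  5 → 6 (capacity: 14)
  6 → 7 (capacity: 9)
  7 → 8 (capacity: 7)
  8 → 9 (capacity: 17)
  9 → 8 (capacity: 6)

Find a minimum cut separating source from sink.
Min cut value = 9, edges: (0,1)

Min cut value: 9
Partition: S = [0], T = [1, 2, 3, 4, 5, 6, 7, 8, 9]
Cut edges: (0,1)

By max-flow min-cut theorem, max flow = min cut = 9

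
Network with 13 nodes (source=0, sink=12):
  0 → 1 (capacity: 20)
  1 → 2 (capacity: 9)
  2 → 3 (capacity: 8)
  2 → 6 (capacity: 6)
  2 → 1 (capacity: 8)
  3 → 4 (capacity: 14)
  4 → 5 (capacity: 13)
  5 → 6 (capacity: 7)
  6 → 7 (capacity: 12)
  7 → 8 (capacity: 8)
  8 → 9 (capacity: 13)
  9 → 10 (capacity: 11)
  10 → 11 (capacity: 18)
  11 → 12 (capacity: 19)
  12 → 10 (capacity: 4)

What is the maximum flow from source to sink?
Maximum flow = 8

Max flow: 8

Flow assignment:
  0 → 1: 8/20
  1 → 2: 8/9
  2 → 3: 3/8
  2 → 6: 5/6
  3 → 4: 3/14
  4 → 5: 3/13
  5 → 6: 3/7
  6 → 7: 8/12
  7 → 8: 8/8
  8 → 9: 8/13
  9 → 10: 8/11
  10 → 11: 8/18
  11 → 12: 8/19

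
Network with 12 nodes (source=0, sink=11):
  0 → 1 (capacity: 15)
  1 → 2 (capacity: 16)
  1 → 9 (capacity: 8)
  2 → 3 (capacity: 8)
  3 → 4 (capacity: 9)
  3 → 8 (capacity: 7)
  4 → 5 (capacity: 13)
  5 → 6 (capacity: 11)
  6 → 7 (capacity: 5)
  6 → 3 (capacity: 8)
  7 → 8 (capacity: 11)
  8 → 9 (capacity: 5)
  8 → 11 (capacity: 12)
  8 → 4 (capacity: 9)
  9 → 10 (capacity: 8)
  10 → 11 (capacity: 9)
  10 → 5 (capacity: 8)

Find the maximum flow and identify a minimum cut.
Max flow = 15, Min cut edges: (0,1)

Maximum flow: 15
Minimum cut: (0,1)
Partition: S = [0], T = [1, 2, 3, 4, 5, 6, 7, 8, 9, 10, 11]

Max-flow min-cut theorem verified: both equal 15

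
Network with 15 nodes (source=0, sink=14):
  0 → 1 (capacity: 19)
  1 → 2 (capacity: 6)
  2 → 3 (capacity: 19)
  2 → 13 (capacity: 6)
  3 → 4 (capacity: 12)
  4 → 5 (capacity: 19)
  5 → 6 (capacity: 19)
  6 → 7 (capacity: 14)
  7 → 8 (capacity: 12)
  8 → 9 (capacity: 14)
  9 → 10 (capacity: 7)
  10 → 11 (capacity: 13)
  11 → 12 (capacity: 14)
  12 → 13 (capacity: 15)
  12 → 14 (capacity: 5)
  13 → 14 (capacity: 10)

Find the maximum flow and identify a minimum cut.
Max flow = 6, Min cut edges: (1,2)

Maximum flow: 6
Minimum cut: (1,2)
Partition: S = [0, 1], T = [2, 3, 4, 5, 6, 7, 8, 9, 10, 11, 12, 13, 14]

Max-flow min-cut theorem verified: both equal 6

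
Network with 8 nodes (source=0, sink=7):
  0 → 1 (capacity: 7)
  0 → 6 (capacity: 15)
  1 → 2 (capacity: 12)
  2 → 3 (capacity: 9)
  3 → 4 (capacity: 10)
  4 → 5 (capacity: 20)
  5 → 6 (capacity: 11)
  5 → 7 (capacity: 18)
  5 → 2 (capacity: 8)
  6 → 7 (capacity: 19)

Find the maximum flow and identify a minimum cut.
Max flow = 22, Min cut edges: (0,1), (0,6)

Maximum flow: 22
Minimum cut: (0,1), (0,6)
Partition: S = [0], T = [1, 2, 3, 4, 5, 6, 7]

Max-flow min-cut theorem verified: both equal 22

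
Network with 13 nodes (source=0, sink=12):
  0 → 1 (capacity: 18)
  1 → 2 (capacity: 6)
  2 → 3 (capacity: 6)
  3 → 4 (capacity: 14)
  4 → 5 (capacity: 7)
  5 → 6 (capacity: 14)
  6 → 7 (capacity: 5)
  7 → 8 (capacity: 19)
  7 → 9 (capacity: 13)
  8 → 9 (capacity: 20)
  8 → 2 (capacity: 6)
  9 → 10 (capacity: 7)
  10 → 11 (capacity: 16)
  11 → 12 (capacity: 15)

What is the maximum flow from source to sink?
Maximum flow = 5

Max flow: 5

Flow assignment:
  0 → 1: 5/18
  1 → 2: 5/6
  2 → 3: 5/6
  3 → 4: 5/14
  4 → 5: 5/7
  5 → 6: 5/14
  6 → 7: 5/5
  7 → 9: 5/13
  9 → 10: 5/7
  10 → 11: 5/16
  11 → 12: 5/15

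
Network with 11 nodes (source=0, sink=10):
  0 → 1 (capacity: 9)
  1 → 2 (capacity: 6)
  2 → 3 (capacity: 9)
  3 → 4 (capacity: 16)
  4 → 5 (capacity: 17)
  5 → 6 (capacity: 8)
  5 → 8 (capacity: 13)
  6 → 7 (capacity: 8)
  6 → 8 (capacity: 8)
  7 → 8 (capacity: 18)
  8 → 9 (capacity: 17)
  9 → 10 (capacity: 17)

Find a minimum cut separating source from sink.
Min cut value = 6, edges: (1,2)

Min cut value: 6
Partition: S = [0, 1], T = [2, 3, 4, 5, 6, 7, 8, 9, 10]
Cut edges: (1,2)

By max-flow min-cut theorem, max flow = min cut = 6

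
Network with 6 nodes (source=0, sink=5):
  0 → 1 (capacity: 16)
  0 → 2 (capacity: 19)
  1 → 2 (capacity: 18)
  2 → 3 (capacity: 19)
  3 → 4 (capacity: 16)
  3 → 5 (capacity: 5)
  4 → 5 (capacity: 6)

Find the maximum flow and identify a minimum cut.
Max flow = 11, Min cut edges: (3,5), (4,5)

Maximum flow: 11
Minimum cut: (3,5), (4,5)
Partition: S = [0, 1, 2, 3, 4], T = [5]

Max-flow min-cut theorem verified: both equal 11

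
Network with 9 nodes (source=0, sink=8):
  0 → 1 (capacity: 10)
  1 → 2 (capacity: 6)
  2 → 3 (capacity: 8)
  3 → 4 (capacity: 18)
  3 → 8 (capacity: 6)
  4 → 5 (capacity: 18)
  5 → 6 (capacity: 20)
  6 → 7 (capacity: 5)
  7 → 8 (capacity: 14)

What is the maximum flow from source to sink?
Maximum flow = 6

Max flow: 6

Flow assignment:
  0 → 1: 6/10
  1 → 2: 6/6
  2 → 3: 6/8
  3 → 8: 6/6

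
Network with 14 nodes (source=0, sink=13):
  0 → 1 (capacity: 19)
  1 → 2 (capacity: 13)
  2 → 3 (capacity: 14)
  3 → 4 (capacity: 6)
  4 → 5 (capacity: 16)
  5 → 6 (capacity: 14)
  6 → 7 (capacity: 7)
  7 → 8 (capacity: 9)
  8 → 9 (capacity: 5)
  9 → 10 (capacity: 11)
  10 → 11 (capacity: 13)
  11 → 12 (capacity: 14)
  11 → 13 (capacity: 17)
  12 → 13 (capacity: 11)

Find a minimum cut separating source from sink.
Min cut value = 5, edges: (8,9)

Min cut value: 5
Partition: S = [0, 1, 2, 3, 4, 5, 6, 7, 8], T = [9, 10, 11, 12, 13]
Cut edges: (8,9)

By max-flow min-cut theorem, max flow = min cut = 5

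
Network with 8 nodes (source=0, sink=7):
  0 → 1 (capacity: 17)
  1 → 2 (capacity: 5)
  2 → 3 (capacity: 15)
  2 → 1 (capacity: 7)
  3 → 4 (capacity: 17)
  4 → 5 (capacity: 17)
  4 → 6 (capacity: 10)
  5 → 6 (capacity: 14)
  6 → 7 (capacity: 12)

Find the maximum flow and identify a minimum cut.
Max flow = 5, Min cut edges: (1,2)

Maximum flow: 5
Minimum cut: (1,2)
Partition: S = [0, 1], T = [2, 3, 4, 5, 6, 7]

Max-flow min-cut theorem verified: both equal 5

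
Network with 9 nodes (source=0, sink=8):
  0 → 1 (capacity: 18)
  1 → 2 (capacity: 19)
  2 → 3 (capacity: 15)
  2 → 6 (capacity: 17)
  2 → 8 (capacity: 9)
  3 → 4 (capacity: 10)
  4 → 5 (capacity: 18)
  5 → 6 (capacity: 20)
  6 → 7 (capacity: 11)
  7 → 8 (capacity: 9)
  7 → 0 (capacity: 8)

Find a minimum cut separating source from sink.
Min cut value = 18, edges: (2,8), (7,8)

Min cut value: 18
Partition: S = [0, 1, 2, 3, 4, 5, 6, 7], T = [8]
Cut edges: (2,8), (7,8)

By max-flow min-cut theorem, max flow = min cut = 18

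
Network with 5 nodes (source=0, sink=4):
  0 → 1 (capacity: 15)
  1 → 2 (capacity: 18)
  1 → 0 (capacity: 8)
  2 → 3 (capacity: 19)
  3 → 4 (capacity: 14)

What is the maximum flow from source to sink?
Maximum flow = 14

Max flow: 14

Flow assignment:
  0 → 1: 14/15
  1 → 2: 14/18
  2 → 3: 14/19
  3 → 4: 14/14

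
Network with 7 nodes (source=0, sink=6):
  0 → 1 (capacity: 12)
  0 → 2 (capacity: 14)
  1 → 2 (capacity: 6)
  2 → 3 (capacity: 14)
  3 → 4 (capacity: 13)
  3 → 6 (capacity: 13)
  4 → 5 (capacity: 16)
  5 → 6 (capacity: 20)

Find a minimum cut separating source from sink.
Min cut value = 14, edges: (2,3)

Min cut value: 14
Partition: S = [0, 1, 2], T = [3, 4, 5, 6]
Cut edges: (2,3)

By max-flow min-cut theorem, max flow = min cut = 14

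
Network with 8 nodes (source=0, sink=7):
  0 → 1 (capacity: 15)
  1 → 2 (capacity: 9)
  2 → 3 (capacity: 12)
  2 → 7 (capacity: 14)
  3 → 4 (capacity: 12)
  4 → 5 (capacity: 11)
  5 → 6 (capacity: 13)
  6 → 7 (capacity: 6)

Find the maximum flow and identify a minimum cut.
Max flow = 9, Min cut edges: (1,2)

Maximum flow: 9
Minimum cut: (1,2)
Partition: S = [0, 1], T = [2, 3, 4, 5, 6, 7]

Max-flow min-cut theorem verified: both equal 9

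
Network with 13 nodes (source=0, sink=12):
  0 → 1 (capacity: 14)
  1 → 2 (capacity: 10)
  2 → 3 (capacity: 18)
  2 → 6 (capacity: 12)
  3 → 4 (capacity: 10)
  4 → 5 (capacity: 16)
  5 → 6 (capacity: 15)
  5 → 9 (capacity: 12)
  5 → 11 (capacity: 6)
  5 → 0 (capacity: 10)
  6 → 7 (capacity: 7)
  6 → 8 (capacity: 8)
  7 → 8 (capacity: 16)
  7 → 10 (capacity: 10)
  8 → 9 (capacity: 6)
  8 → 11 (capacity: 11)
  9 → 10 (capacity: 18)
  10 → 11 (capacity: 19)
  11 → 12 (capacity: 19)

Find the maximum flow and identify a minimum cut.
Max flow = 10, Min cut edges: (1,2)

Maximum flow: 10
Minimum cut: (1,2)
Partition: S = [0, 1], T = [2, 3, 4, 5, 6, 7, 8, 9, 10, 11, 12]

Max-flow min-cut theorem verified: both equal 10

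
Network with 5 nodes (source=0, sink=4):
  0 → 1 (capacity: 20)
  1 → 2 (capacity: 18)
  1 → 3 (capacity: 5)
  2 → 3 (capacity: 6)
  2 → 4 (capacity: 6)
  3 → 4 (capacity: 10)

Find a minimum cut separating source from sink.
Min cut value = 16, edges: (2,4), (3,4)

Min cut value: 16
Partition: S = [0, 1, 2, 3], T = [4]
Cut edges: (2,4), (3,4)

By max-flow min-cut theorem, max flow = min cut = 16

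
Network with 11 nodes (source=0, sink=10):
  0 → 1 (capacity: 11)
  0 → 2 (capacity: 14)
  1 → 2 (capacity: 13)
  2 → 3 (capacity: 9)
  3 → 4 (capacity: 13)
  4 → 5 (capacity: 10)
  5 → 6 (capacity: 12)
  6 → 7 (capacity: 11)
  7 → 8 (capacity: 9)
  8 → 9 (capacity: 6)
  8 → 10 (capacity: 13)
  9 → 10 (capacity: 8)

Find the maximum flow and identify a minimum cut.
Max flow = 9, Min cut edges: (7,8)

Maximum flow: 9
Minimum cut: (7,8)
Partition: S = [0, 1, 2, 3, 4, 5, 6, 7], T = [8, 9, 10]

Max-flow min-cut theorem verified: both equal 9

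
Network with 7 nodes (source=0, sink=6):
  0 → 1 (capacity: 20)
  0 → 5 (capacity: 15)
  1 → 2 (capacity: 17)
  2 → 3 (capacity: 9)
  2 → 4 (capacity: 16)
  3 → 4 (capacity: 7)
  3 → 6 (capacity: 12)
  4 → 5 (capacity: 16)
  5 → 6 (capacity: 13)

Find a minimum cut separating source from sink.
Min cut value = 22, edges: (2,3), (5,6)

Min cut value: 22
Partition: S = [0, 1, 2, 4, 5], T = [3, 6]
Cut edges: (2,3), (5,6)

By max-flow min-cut theorem, max flow = min cut = 22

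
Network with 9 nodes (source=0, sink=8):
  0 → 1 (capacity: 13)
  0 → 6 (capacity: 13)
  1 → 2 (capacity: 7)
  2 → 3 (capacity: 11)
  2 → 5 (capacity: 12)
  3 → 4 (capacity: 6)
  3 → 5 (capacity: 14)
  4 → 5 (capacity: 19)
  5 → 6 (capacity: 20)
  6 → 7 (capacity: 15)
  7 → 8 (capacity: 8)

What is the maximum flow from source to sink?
Maximum flow = 8

Max flow: 8

Flow assignment:
  0 → 1: 7/13
  0 → 6: 1/13
  1 → 2: 7/7
  2 → 5: 7/12
  5 → 6: 7/20
  6 → 7: 8/15
  7 → 8: 8/8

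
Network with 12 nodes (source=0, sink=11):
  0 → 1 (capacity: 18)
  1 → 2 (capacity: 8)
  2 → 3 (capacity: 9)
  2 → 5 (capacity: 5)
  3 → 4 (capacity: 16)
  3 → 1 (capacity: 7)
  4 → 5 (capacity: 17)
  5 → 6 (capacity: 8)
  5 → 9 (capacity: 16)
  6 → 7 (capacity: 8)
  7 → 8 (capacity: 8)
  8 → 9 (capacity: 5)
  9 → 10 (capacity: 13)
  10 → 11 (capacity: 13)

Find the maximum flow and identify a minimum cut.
Max flow = 8, Min cut edges: (1,2)

Maximum flow: 8
Minimum cut: (1,2)
Partition: S = [0, 1], T = [2, 3, 4, 5, 6, 7, 8, 9, 10, 11]

Max-flow min-cut theorem verified: both equal 8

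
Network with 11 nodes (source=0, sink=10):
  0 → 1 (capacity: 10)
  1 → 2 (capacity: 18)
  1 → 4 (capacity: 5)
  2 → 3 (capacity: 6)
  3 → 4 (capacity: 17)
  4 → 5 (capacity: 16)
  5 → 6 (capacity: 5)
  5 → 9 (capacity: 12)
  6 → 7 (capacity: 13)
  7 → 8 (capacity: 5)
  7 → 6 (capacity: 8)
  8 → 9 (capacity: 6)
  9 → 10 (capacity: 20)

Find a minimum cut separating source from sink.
Min cut value = 10, edges: (0,1)

Min cut value: 10
Partition: S = [0], T = [1, 2, 3, 4, 5, 6, 7, 8, 9, 10]
Cut edges: (0,1)

By max-flow min-cut theorem, max flow = min cut = 10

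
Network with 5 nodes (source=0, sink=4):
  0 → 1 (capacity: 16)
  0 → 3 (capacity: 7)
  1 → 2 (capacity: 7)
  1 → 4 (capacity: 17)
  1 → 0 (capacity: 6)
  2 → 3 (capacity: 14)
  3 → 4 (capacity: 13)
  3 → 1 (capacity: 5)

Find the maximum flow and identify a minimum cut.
Max flow = 23, Min cut edges: (0,1), (0,3)

Maximum flow: 23
Minimum cut: (0,1), (0,3)
Partition: S = [0], T = [1, 2, 3, 4]

Max-flow min-cut theorem verified: both equal 23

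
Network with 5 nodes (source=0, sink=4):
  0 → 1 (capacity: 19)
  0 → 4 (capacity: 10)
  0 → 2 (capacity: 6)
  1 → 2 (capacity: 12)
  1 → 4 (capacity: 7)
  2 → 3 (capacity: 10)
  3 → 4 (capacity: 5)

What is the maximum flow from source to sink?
Maximum flow = 22

Max flow: 22

Flow assignment:
  0 → 1: 12/19
  0 → 4: 10/10
  1 → 2: 5/12
  1 → 4: 7/7
  2 → 3: 5/10
  3 → 4: 5/5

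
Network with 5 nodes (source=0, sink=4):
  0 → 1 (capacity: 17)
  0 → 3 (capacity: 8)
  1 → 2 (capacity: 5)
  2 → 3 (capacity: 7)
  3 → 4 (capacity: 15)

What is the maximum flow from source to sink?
Maximum flow = 13

Max flow: 13

Flow assignment:
  0 → 1: 5/17
  0 → 3: 8/8
  1 → 2: 5/5
  2 → 3: 5/7
  3 → 4: 13/15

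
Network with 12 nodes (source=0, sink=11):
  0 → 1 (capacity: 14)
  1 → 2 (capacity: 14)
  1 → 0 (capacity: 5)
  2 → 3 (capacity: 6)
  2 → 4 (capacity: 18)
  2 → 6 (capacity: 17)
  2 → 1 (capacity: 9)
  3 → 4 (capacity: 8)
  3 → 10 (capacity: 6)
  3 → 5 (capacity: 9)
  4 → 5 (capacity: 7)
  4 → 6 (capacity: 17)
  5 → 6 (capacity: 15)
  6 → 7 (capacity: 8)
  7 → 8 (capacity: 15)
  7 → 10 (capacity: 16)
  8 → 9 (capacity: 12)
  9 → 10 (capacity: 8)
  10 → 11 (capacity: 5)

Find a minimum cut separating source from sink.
Min cut value = 5, edges: (10,11)

Min cut value: 5
Partition: S = [0, 1, 2, 3, 4, 5, 6, 7, 8, 9, 10], T = [11]
Cut edges: (10,11)

By max-flow min-cut theorem, max flow = min cut = 5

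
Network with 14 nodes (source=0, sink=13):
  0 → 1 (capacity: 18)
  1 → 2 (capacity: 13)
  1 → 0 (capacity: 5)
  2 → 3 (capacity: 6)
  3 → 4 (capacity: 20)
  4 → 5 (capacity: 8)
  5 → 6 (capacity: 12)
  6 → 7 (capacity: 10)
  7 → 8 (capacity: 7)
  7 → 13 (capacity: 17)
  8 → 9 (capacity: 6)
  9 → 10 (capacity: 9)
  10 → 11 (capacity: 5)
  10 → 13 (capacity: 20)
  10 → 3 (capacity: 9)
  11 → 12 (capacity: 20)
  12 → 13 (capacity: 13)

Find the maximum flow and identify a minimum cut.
Max flow = 6, Min cut edges: (2,3)

Maximum flow: 6
Minimum cut: (2,3)
Partition: S = [0, 1, 2], T = [3, 4, 5, 6, 7, 8, 9, 10, 11, 12, 13]

Max-flow min-cut theorem verified: both equal 6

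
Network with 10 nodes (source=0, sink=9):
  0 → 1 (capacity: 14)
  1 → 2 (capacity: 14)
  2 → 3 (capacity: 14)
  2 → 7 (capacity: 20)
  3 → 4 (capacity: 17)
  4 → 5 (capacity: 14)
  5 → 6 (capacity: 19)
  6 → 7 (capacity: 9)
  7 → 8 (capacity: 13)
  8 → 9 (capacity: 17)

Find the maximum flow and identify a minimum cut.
Max flow = 13, Min cut edges: (7,8)

Maximum flow: 13
Minimum cut: (7,8)
Partition: S = [0, 1, 2, 3, 4, 5, 6, 7], T = [8, 9]

Max-flow min-cut theorem verified: both equal 13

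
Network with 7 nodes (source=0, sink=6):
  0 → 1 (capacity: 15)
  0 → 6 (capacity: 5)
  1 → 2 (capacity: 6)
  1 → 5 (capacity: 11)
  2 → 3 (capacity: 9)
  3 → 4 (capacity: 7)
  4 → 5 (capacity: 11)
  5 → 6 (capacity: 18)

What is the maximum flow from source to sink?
Maximum flow = 20

Max flow: 20

Flow assignment:
  0 → 1: 15/15
  0 → 6: 5/5
  1 → 2: 4/6
  1 → 5: 11/11
  2 → 3: 4/9
  3 → 4: 4/7
  4 → 5: 4/11
  5 → 6: 15/18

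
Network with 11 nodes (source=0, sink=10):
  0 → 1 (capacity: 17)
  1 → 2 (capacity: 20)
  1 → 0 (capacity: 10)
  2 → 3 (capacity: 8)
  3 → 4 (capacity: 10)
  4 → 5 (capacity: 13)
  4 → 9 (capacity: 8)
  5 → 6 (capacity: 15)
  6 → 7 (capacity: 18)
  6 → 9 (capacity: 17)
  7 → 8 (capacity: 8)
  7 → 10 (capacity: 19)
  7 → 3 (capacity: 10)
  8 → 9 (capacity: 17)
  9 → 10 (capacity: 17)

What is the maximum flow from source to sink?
Maximum flow = 8

Max flow: 8

Flow assignment:
  0 → 1: 8/17
  1 → 2: 8/20
  2 → 3: 8/8
  3 → 4: 8/10
  4 → 9: 8/8
  9 → 10: 8/17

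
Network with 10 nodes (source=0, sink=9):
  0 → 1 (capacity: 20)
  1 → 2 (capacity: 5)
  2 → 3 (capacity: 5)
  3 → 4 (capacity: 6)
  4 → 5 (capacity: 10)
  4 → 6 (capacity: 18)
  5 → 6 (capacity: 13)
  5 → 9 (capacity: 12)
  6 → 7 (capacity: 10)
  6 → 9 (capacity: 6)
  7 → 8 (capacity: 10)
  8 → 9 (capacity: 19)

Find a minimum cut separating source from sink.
Min cut value = 5, edges: (2,3)

Min cut value: 5
Partition: S = [0, 1, 2], T = [3, 4, 5, 6, 7, 8, 9]
Cut edges: (2,3)

By max-flow min-cut theorem, max flow = min cut = 5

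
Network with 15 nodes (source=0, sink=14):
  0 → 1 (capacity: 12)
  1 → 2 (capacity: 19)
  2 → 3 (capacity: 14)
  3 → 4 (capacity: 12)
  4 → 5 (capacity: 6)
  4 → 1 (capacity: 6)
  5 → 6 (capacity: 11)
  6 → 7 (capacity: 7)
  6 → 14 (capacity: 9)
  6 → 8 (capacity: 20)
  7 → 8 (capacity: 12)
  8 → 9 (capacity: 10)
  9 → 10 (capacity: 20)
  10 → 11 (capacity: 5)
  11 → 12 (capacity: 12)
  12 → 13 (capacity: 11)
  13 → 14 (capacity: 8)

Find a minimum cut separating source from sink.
Min cut value = 6, edges: (4,5)

Min cut value: 6
Partition: S = [0, 1, 2, 3, 4], T = [5, 6, 7, 8, 9, 10, 11, 12, 13, 14]
Cut edges: (4,5)

By max-flow min-cut theorem, max flow = min cut = 6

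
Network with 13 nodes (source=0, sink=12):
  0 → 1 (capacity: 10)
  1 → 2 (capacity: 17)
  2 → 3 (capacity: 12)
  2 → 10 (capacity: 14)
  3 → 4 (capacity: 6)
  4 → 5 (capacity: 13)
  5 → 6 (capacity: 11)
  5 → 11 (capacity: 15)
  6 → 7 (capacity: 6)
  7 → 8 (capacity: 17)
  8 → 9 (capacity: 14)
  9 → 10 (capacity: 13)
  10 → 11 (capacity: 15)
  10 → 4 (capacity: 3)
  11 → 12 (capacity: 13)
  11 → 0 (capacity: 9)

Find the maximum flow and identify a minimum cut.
Max flow = 10, Min cut edges: (0,1)

Maximum flow: 10
Minimum cut: (0,1)
Partition: S = [0], T = [1, 2, 3, 4, 5, 6, 7, 8, 9, 10, 11, 12]

Max-flow min-cut theorem verified: both equal 10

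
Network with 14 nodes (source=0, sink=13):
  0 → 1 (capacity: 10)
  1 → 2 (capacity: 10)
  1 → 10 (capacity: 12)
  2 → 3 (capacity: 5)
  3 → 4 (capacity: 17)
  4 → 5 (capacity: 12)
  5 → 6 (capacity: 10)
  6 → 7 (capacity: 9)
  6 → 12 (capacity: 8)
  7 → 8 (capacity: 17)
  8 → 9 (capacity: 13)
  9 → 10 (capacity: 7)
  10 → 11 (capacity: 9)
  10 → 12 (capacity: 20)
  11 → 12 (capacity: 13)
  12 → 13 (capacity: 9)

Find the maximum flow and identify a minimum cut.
Max flow = 9, Min cut edges: (12,13)

Maximum flow: 9
Minimum cut: (12,13)
Partition: S = [0, 1, 2, 3, 4, 5, 6, 7, 8, 9, 10, 11, 12], T = [13]

Max-flow min-cut theorem verified: both equal 9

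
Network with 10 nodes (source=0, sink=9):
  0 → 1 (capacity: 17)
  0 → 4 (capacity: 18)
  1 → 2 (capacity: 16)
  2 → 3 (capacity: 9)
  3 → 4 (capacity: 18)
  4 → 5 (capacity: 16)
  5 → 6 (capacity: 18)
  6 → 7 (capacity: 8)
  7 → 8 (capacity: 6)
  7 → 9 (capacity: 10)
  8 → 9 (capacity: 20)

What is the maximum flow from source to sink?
Maximum flow = 8

Max flow: 8

Flow assignment:
  0 → 1: 8/17
  1 → 2: 8/16
  2 → 3: 8/9
  3 → 4: 8/18
  4 → 5: 8/16
  5 → 6: 8/18
  6 → 7: 8/8
  7 → 9: 8/10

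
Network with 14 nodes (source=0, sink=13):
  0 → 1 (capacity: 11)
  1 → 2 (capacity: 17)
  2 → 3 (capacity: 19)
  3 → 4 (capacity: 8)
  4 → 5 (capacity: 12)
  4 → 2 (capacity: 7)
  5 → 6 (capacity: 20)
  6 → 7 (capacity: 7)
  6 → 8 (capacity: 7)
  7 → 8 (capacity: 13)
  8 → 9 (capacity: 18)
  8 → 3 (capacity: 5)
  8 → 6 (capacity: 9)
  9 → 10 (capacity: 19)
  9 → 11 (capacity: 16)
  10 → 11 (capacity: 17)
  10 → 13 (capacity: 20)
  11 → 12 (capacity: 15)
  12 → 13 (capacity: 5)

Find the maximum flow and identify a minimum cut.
Max flow = 8, Min cut edges: (3,4)

Maximum flow: 8
Minimum cut: (3,4)
Partition: S = [0, 1, 2, 3], T = [4, 5, 6, 7, 8, 9, 10, 11, 12, 13]

Max-flow min-cut theorem verified: both equal 8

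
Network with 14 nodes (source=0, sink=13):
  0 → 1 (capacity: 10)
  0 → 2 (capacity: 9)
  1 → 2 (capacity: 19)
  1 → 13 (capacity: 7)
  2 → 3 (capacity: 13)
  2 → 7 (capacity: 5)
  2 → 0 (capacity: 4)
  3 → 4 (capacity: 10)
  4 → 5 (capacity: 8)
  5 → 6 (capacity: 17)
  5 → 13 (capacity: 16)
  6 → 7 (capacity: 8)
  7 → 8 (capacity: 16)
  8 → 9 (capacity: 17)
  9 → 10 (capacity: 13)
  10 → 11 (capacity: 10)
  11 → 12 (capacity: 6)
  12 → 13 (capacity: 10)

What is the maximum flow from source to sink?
Maximum flow = 19

Max flow: 19

Flow assignment:
  0 → 1: 10/10
  0 → 2: 9/9
  1 → 2: 3/19
  1 → 13: 7/7
  2 → 3: 8/13
  2 → 7: 4/5
  3 → 4: 8/10
  4 → 5: 8/8
  5 → 13: 8/16
  7 → 8: 4/16
  8 → 9: 4/17
  9 → 10: 4/13
  10 → 11: 4/10
  11 → 12: 4/6
  12 → 13: 4/10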